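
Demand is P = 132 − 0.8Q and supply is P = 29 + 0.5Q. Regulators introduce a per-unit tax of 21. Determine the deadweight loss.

169.62

Competitive equilibrium: 132 − 0.8Q = 29 + 0.5Q → Q* = 79.2308, P* = 68.6154.
With the tax, the buyer price exceeds the seller price by 21: (132 − 0.8Q) − (29 + 0.5Q) = 21 → Q' = 63.0769.
ΔQ = 79.2308 − 63.0769 = 16.1539; the wedge equals the tax, 21.
The triangle = ½ × 16.1539 × 21 = 169.62.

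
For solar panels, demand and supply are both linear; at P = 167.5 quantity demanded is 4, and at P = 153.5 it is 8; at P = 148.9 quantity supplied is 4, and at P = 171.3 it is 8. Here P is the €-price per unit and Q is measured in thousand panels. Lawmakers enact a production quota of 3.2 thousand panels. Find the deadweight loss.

Demand slope = (153.5 − 167.5)/(8 − 4) = −3.5, so P = 181.5 − 3.5Q.
Supply slope = (171.3 − 148.9)/(8 − 4) = 5.6, so P = 126.5 + 5.6Q.
Competitive equilibrium: 181.5 − 3.5Q = 126.5 + 5.6Q → Q* = 6.044, P* = 160.3462.
At Q = 3.2: demand price = 181.5 − 3.5·3.2 = 170.3; supply price = 126.5 + 5.6·3.2 = 144.42.
ΔQ = 6.044 − 3.2 = 2.844; wedge = 170.3 − 144.42 = 25.88.
DWL = ½ × 2.844 × 25.88 = €36.80 thousand.

€36.80 thousand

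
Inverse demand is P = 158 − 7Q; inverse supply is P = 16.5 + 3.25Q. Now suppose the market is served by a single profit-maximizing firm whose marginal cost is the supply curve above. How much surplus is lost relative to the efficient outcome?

160.83

Competitive equilibrium: 158 − 7Q = 16.5 + 3.25Q → Q* = 13.8049, P* = 61.3659.
Marginal revenue: MR = 158 − 14Q. Set MR = MC: 158 − 14Q = 16.5 + 3.25Q → Q_m = 8.2029.
Price P_m = 158 − 7·8.2029 = 100.5797; MC(Q_m) = 16.5 + 3.25·8.2029 = 43.1594.
Competitive Q* = 13.8049, so ΔQ = 5.602; wedge = 100.5797 − 43.1594 = 57.4203.
Deadweight loss = ½ × 5.602 × 57.4203 = 160.83.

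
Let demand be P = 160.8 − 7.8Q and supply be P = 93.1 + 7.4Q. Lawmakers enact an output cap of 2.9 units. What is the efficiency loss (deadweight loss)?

Competitive equilibrium: 160.8 − 7.8Q = 93.1 + 7.4Q → Q* = 4.4539, P* = 126.0592.
At Q = 2.9: demand price = 160.8 − 7.8·2.9 = 138.18; supply price = 93.1 + 7.4·2.9 = 114.56.
ΔQ = 4.4539 − 2.9 = 1.5539; wedge = 138.18 − 114.56 = 23.62.
Welfare loss = ½ × 1.5539 × 23.62 = 18.35.

18.35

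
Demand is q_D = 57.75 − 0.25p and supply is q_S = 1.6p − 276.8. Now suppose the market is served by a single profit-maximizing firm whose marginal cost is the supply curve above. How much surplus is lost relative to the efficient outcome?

In inverse form: demand p = 231 − 4q, supply p = 173 + 0.625q.
Competitive equilibrium: 231 − 4q = 173 + 0.625q → q* = 12.5405, p* = 180.8378.
Marginal revenue: MR = 231 − 8q. Set MR = MC: 231 − 8q = 173 + 0.625q → q_m = 6.7246.
Price p_m = 231 − 4·6.7246 = 204.1016; MC(q_m) = 173 + 0.625·6.7246 = 177.2029.
Competitive q* = 12.5405, so Δq = 5.8159; wedge = 204.1016 − 177.2029 = 26.8987.
The triangle = ½ × 5.8159 × 26.8987 = 78.22.

78.22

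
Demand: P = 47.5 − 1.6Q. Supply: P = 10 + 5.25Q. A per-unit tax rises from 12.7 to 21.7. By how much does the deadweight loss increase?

22.60

Competitive equilibrium: 47.5 − 1.6Q = 10 + 5.25Q → Q* = 5.4745, P* = 38.7409.
For a per-unit tax t: ΔQ = t/6.85, so DWL = ½·t·(t/6.85) = t²/13.7.
At t = 12.7: DWL = 11.773. At t = 21.7: DWL = 34.372.
Increase = 34.372 − 11.773 = 22.60.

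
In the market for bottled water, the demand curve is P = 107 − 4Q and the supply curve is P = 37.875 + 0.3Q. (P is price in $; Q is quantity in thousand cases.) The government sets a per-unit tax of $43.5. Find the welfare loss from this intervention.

$220.03 thousand

Competitive equilibrium: 107 − 4Q = 37.875 + 0.3Q → Q* = 16.0756, P* = 42.6977.
With the tax, the buyer price exceeds the seller price by 43.5: (107 − 4Q) − (37.875 + 0.3Q) = 43.5 → Q' = 5.9593.
ΔQ = 16.0756 − 5.9593 = 10.1163; the wedge equals the tax, 43.5.
The triangle = ½ × 10.1163 × 43.5 = $220.03 thousand.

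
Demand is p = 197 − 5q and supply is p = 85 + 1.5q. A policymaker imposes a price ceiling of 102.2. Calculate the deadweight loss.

107.98

Competitive equilibrium: 197 − 5q = 85 + 1.5q → q* = 17.2308, p* = 110.8462.
At the ceiling p = 102.2, quantity supplied = (102.2 − 85)/1.5 = 11.4667.
Willingness to pay at q' = 11.4667: 197 − 5·11.4667 = 139.6665.
Δq = 17.2308 − 11.4667 = 5.7641; wedge = 139.6665 − 102.2 = 37.4665.
The triangle = ½ × 5.7641 × 37.4665 = 107.98.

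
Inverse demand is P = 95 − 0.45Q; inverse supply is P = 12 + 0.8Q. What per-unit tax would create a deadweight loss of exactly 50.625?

Competitive equilibrium: 95 − 0.45Q = 12 + 0.8Q → Q* = 66.4, P* = 65.12.
A tax t gives ΔQ = t/1.25 and wedge t, so DWL = t²/2.5.
t²/2.5 = 50.625 → t² = 126.5625 → t = 11.25.

11.25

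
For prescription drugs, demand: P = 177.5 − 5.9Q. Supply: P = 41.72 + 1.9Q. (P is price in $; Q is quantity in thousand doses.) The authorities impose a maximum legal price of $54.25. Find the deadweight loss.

Competitive equilibrium: 177.5 − 5.9Q = 41.72 + 1.9Q → Q* = 17.4077, P* = 74.7946.
At the ceiling P = 54.25, quantity supplied = (54.25 − 41.72)/1.9 = 6.5947.
Willingness to pay at Q' = 6.5947: 177.5 − 5.9·6.5947 = 138.5913.
ΔQ = 17.4077 − 6.5947 = 10.813; wedge = 138.5913 − 54.25 = 84.3413.
Deadweight loss = ½ × 10.813 × 84.3413 = $455.99 thousand.

$455.99 thousand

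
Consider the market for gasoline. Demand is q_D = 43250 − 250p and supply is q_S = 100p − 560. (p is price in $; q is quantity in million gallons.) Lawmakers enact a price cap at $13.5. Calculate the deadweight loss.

$872935.56 million

In inverse form: demand p = 173 − 0.004q, supply p = 5.6 + 0.01q.
Competitive equilibrium: 173 − 0.004q = 5.6 + 0.01q → q* = 11957.1429, p* = 125.1714.
At the ceiling p = 13.5, quantity supplied = (13.5 − 5.6)/0.01 = 790.
Willingness to pay at q' = 790: 173 − 0.004·790 = 169.84.
Δq = 11957.1429 − 790 = 11167.1429; wedge = 169.84 − 13.5 = 156.34.
Welfare loss = ½ × 11167.1429 × 156.34 = $872935.56 million.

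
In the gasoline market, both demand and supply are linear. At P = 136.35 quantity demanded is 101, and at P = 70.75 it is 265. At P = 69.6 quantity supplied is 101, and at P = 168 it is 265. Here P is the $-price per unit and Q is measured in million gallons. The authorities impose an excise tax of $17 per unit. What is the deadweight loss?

$144.50 million

Demand slope = (70.75 − 136.35)/(265 − 101) = −0.4, so P = 176.75 − 0.4Q.
Supply slope = (168 − 69.6)/(265 − 101) = 0.6, so P = 9 + 0.6Q.
Competitive equilibrium: 176.75 − 0.4Q = 9 + 0.6Q → Q* = 167.75, P* = 109.65.
With the tax, the buyer price exceeds the seller price by 17: (176.75 − 0.4Q) − (9 + 0.6Q) = 17 → Q' = 150.75.
ΔQ = 167.75 − 150.75 = 17; the wedge equals the tax, 17.
Deadweight loss = ½ × 17 × 17 = $144.50 million.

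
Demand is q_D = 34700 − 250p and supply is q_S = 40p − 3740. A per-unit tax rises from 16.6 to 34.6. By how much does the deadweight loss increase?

In inverse form: demand p = 138.8 − 0.004q, supply p = 93.5 + 0.025q.
Competitive equilibrium: 138.8 − 0.004q = 93.5 + 0.025q → q* = 1562.069, p* = 132.5517.
For a per-unit tax t: Δq = t/0.029, so DWL = ½·t·(t/0.029) = t²/0.058.
At t = 16.6: DWL = 4751.034. At t = 34.6: DWL = 20640.69.
Increase = 20640.69 − 4751.034 = 15889.66.

15889.66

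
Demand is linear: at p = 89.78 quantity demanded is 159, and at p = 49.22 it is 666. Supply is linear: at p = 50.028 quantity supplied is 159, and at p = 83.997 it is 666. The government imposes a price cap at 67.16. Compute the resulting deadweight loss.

Demand slope = (49.22 − 89.78)/(666 − 159) = −0.08, so p = 102.5 − 0.08q.
Supply slope = (83.997 − 50.028)/(666 − 159) = 0.067, so p = 39.375 + 0.067q.
Competitive equilibrium: 102.5 − 0.08q = 39.375 + 0.067q → q* = 429.4218, p* = 68.1463.
At the ceiling p = 67.16, quantity supplied = (67.16 − 39.375)/0.067 = 414.7015.
Willingness to pay at q' = 414.7015: 102.5 − 0.08·414.7015 = 69.3239.
Δq = 429.4218 − 414.7015 = 14.7203; wedge = 69.3239 − 67.16 = 2.1639.
DWL = ½ × 14.7203 × 2.1639 = 15.93.

15.93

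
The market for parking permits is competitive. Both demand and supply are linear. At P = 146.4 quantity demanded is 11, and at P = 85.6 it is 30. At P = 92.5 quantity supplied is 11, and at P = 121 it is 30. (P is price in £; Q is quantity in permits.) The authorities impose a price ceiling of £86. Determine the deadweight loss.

£586.76

Demand slope = (85.6 − 146.4)/(30 − 11) = −3.2, so P = 181.6 − 3.2Q.
Supply slope = (121 − 92.5)/(30 − 11) = 1.5, so P = 76 + 1.5Q.
Competitive equilibrium: 181.6 − 3.2Q = 76 + 1.5Q → Q* = 22.4681, P* = 109.7021.
At the ceiling P = 86, quantity supplied = (86 − 76)/1.5 = 6.6667.
Willingness to pay at Q' = 6.6667: 181.6 − 3.2·6.6667 = 160.2666.
ΔQ = 22.4681 − 6.6667 = 15.8014; wedge = 160.2666 − 86 = 74.2666.
Deadweight loss = ½ × 15.8014 × 74.2666 = £586.76.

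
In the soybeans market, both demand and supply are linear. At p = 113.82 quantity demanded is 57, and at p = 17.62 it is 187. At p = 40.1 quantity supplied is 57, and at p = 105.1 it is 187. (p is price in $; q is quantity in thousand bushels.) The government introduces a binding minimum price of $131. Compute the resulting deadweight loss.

$4237.06 thousand

Demand slope = (17.62 − 113.82)/(187 − 57) = −0.74, so p = 156 − 0.74q.
Supply slope = (105.1 − 40.1)/(187 − 57) = 0.5, so p = 11.6 + 0.5q.
Competitive equilibrium: 156 − 0.74q = 11.6 + 0.5q → q* = 116.4516, p* = 69.8258.
At the floor p = 131, quantity demanded = (156 − 131)/0.74 = 33.7838.
Sellers' marginal cost at q' = 33.7838: 11.6 + 0.5·33.7838 = 28.4919.
Δq = 116.4516 − 33.7838 = 82.6678; wedge = 131 − 28.4919 = 102.5081.
The triangle = ½ × 82.6678 × 102.5081 = $4237.06 thousand.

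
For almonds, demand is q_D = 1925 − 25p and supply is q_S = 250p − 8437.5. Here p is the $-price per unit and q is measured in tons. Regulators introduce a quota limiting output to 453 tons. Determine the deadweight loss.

In inverse form: demand p = 77 − 0.04q, supply p = 33.75 + 0.004q.
Competitive equilibrium: 77 − 0.04q = 33.75 + 0.004q → q* = 982.9545, p* = 37.6818.
At q = 453: demand price = 77 − 0.04·453 = 58.88; supply price = 33.75 + 0.004·453 = 35.562.
Δq = 982.9545 − 453 = 529.9545; wedge = 58.88 − 35.562 = 23.318.
The triangle = ½ × 529.9545 × 23.318 = $6178.74.

$6178.74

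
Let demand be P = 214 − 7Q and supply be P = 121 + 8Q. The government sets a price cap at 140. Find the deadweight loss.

Competitive equilibrium: 214 − 7Q = 121 + 8Q → Q* = 6.2, P* = 170.6.
At the ceiling P = 140, quantity supplied = (140 − 121)/8 = 2.375.
Willingness to pay at Q' = 2.375: 214 − 7·2.375 = 197.375.
ΔQ = 6.2 − 2.375 = 3.825; wedge = 197.375 − 140 = 57.375.
Deadweight loss = ½ × 3.825 × 57.375 = 109.73.

109.73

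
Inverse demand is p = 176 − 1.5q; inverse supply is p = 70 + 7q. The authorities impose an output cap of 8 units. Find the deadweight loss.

Competitive equilibrium: 176 − 1.5q = 70 + 7q → q* = 12.4706, p* = 157.2941.
At q = 8: demand price = 176 − 1.5·8 = 164; supply price = 70 + 7·8 = 126.
Δq = 12.4706 − 8 = 4.4706; wedge = 164 − 126 = 38.
DWL = ½ × 4.4706 × 38 = 84.94.

84.94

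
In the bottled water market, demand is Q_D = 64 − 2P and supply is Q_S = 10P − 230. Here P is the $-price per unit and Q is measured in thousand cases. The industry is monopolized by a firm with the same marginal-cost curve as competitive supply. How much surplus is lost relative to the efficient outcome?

$13.95 thousand

In inverse form: demand P = 32 − 0.5Q, supply P = 23 + 0.1Q.
Competitive equilibrium: 32 − 0.5Q = 23 + 0.1Q → Q* = 15, P* = 24.5.
Marginal revenue: MR = 32 − Q. Set MR = MC: 32 − Q = 23 + 0.1Q → Q_m = 8.1818.
Price P_m = 32 − 0.5·8.1818 = 27.9091; MC(Q_m) = 23 + 0.1·8.1818 = 23.8182.
Competitive Q* = 15, so ΔQ = 6.8182; wedge = 27.9091 − 23.8182 = 4.0909.
Deadweight loss = ½ × 6.8182 × 4.0909 = $13.95 thousand.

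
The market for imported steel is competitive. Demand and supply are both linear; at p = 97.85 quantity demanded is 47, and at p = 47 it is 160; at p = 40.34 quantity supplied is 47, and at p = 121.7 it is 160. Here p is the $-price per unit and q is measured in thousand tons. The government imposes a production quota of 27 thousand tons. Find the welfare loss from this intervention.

$2797.62 thousand

Demand slope = (47 − 97.85)/(160 − 47) = −0.45, so p = 119 − 0.45q.
Supply slope = (121.7 − 40.34)/(160 − 47) = 0.72, so p = 6.5 + 0.72q.
Competitive equilibrium: 119 − 0.45q = 6.5 + 0.72q → q* = 96.1538, p* = 75.7308.
At q = 27: demand price = 119 − 0.45·27 = 106.85; supply price = 6.5 + 0.72·27 = 25.94.
Δq = 96.1538 − 27 = 69.1538; wedge = 106.85 − 25.94 = 80.91.
The triangle = ½ × 69.1538 × 80.91 = $2797.62 thousand.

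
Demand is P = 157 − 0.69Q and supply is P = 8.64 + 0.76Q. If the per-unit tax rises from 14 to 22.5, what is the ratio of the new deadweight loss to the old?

2.583

Competitive equilibrium: 157 − 0.69Q = 8.64 + 0.76Q → Q* = 102.3172, P* = 86.4011.
For a per-unit tax t: ΔQ = t/1.45, so DWL = ½·t·(t/1.45) = t²/2.9.
At t = 14: DWL = 67.586. At t = 22.5: DWL = 174.569.
Ratio = (22.5/14)² = 2.583.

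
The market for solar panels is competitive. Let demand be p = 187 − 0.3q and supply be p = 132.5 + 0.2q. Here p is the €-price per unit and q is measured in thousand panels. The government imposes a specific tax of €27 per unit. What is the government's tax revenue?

€1485 thousand

Competitive equilibrium: 187 − 0.3q = 132.5 + 0.2q → q* = 109, p* = 154.3.
With the tax, the buyer price exceeds the seller price by 27: (187 − 0.3q) − (132.5 + 0.2q) = 27 → q' = 55.
Tax revenue = 27 × 55 = €1485 thousand.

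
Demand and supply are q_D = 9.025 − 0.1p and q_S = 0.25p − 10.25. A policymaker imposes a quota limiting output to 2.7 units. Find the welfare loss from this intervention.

4.68

In inverse form: demand p = 90.25 − 10q, supply p = 41 + 4q.
Competitive equilibrium: 90.25 − 10q = 41 + 4q → q* = 3.5179, p* = 55.0714.
At q = 2.7: demand price = 90.25 − 10·2.7 = 63.25; supply price = 41 + 4·2.7 = 51.8.
Δq = 3.5179 − 2.7 = 0.8179; wedge = 63.25 − 51.8 = 11.45.
Deadweight loss = ½ × 0.8179 × 11.45 = 4.68.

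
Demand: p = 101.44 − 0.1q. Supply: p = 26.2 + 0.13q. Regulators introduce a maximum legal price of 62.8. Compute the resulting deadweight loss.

239.04

Competitive equilibrium: 101.44 − 0.1q = 26.2 + 0.13q → q* = 327.1304, p* = 68.727.
At the ceiling p = 62.8, quantity supplied = (62.8 − 26.2)/0.13 = 281.5385.
Willingness to pay at q' = 281.5385: 101.44 − 0.1·281.5385 = 73.2862.
Δq = 327.1304 − 281.5385 = 45.5919; wedge = 73.2862 − 62.8 = 10.4862.
DWL = ½ × 45.5919 × 10.4862 = 239.04.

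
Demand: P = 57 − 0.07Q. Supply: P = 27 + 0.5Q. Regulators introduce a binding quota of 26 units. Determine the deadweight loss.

202.13

Competitive equilibrium: 57 − 0.07Q = 27 + 0.5Q → Q* = 52.6316, P* = 53.3158.
At Q = 26: demand price = 57 − 0.07·26 = 55.18; supply price = 27 + 0.5·26 = 40.
ΔQ = 52.6316 − 26 = 26.6316; wedge = 55.18 − 40 = 15.18.
Welfare loss = ½ × 26.6316 × 15.18 = 202.13.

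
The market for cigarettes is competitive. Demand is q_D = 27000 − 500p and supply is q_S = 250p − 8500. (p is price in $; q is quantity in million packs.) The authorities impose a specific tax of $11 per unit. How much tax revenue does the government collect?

$16500 million

In inverse form: demand p = 54 − 0.002q, supply p = 34 + 0.004q.
Competitive equilibrium: 54 − 0.002q = 34 + 0.004q → q* = 3333.3333, p* = 47.3333.
With the tax, the buyer price exceeds the seller price by 11: (54 − 0.002q) − (34 + 0.004q) = 11 → q' = 1500.
Tax revenue = 11 × 1500 = $16500 million.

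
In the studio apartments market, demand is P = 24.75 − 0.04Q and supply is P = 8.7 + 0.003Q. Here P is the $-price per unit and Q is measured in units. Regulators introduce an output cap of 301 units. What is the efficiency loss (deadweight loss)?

$112.25

Competitive equilibrium: 24.75 − 0.04Q = 8.7 + 0.003Q → Q* = 373.2558, P* = 9.8198.
At Q = 301: demand price = 24.75 − 0.04·301 = 12.71; supply price = 8.7 + 0.003·301 = 9.603.
ΔQ = 373.2558 − 301 = 72.2558; wedge = 12.71 − 9.603 = 3.107.
The triangle = ½ × 72.2558 × 3.107 = $112.25.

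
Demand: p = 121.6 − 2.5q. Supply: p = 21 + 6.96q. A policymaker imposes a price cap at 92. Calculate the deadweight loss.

Competitive equilibrium: 121.6 − 2.5q = 21 + 6.96q → q* = 10.6342, p* = 95.0144.
At the ceiling p = 92, quantity supplied = (92 − 21)/6.96 = 10.2011.
Willingness to pay at q' = 10.2011: 121.6 − 2.5·10.2011 = 96.0973.
Δq = 10.6342 − 10.2011 = 0.4331; wedge = 96.0973 − 92 = 4.0973.
Deadweight loss = ½ × 0.4331 × 4.0973 = 0.89.

0.89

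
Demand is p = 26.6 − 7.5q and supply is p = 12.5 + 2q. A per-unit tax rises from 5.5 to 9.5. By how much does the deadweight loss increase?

Competitive equilibrium: 26.6 − 7.5q = 12.5 + 2q → q* = 1.4842, p* = 15.4684.
For a per-unit tax t: Δq = t/9.5, so DWL = ½·t·(t/9.5) = t²/19.
At t = 5.5: DWL = 1.592. At t = 9.5: DWL = 4.75.
Increase = 4.75 − 1.592 = 3.16.

3.16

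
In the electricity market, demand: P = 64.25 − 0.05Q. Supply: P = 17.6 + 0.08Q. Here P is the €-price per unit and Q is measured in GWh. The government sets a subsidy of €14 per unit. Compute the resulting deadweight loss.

Competitive equilibrium: 64.25 − 0.05Q = 17.6 + 0.08Q → Q* = 358.8462, P* = 46.3077.
The subsidy lowers effective supply by 14: P = 3.6 + 0.08Q.
New quantity: 64.25 − 0.05Q = 3.6 + 0.08Q → Q' = 466.5385.
Overproduction ΔQ = 466.5385 − 358.8462 = 107.6923; wedge = subsidy = 14.
The triangle = ½ × 107.6923 × 14 = €753.85.

€753.85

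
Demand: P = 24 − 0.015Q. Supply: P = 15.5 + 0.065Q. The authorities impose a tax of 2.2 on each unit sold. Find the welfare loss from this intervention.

Competitive equilibrium: 24 − 0.015Q = 15.5 + 0.065Q → Q* = 106.25, P* = 22.4063.
With the tax, the buyer price exceeds the seller price by 2.2: (24 − 0.015Q) − (15.5 + 0.065Q) = 2.2 → Q' = 78.75.
ΔQ = 106.25 − 78.75 = 27.5; the wedge equals the tax, 2.2.
DWL = ½ × 27.5 × 2.2 = 30.25.

30.25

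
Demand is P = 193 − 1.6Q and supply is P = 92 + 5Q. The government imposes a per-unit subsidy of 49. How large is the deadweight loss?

181.89

Competitive equilibrium: 193 − 1.6Q = 92 + 5Q → Q* = 15.30303, P* = 168.51515.
The subsidy lowers effective supply by 49: P = 43 + 5Q.
New quantity: 193 − 1.6Q = 43 + 5Q → Q' = 22.72727.
Overproduction ΔQ = 22.72727 − 15.30303 = 7.42424; wedge = subsidy = 49.
Deadweight loss = ½ × 7.42424 × 49 = 181.89.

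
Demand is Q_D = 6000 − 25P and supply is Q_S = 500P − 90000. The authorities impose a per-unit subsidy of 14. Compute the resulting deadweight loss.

In inverse form: demand P = 240 − 0.04Q, supply P = 180 + 0.002Q.
Competitive equilibrium: 240 − 0.04Q = 180 + 0.002Q → Q* = 1428.5714, P* = 182.8571.
The subsidy lowers effective supply by 14: P = 166 + 0.002Q.
New quantity: 240 − 0.04Q = 166 + 0.002Q → Q' = 1761.9048.
Overproduction ΔQ = 1761.9048 − 1428.5714 = 333.3334; wedge = subsidy = 14.
Deadweight loss = ½ × 333.3334 × 14 = 2333.33.

2333.33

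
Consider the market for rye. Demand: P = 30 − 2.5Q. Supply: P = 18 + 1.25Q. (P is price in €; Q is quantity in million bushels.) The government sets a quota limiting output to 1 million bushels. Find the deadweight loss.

Competitive equilibrium: 30 − 2.5Q = 18 + 1.25Q → Q* = 3.2, P* = 22.
At Q = 1: demand price = 30 − 2.5·1 = 27.5; supply price = 18 + 1.25·1 = 19.25.
ΔQ = 3.2 − 1 = 2.2; wedge = 27.5 − 19.25 = 8.25.
Deadweight loss = ½ × 2.2 × 8.25 = €9.075 million.

€9.075 million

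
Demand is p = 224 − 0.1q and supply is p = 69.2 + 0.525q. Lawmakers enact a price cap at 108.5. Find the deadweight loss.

9333.67

Competitive equilibrium: 224 − 0.1q = 69.2 + 0.525q → q* = 247.68, p* = 199.232.
At the ceiling p = 108.5, quantity supplied = (108.5 − 69.2)/0.525 = 74.8571.
Willingness to pay at q' = 74.8571: 224 − 0.1·74.8571 = 216.5143.
Δq = 247.68 − 74.8571 = 172.8229; wedge = 216.5143 − 108.5 = 108.0143.
DWL = ½ × 172.8229 × 108.0143 = 9333.67.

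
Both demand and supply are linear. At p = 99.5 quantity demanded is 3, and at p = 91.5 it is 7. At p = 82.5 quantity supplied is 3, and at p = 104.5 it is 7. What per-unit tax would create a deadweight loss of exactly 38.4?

Demand slope = (91.5 − 99.5)/(7 − 3) = −2, so p = 105.5 − 2q.
Supply slope = (104.5 − 82.5)/(7 − 3) = 5.5, so p = 66 + 5.5q.
Competitive equilibrium: 105.5 − 2q = 66 + 5.5q → q* = 5.2667, p* = 94.9667.
A tax t gives Δq = t/7.5 and wedge t, so DWL = t²/15.
t²/15 = 38.4 → t² = 576 → t = 24.

24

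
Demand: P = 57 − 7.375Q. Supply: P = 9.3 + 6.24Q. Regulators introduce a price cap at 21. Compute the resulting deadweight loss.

Competitive equilibrium: 57 − 7.375Q = 9.3 + 6.24Q → Q* = 3.5035, P* = 31.1618.
At the ceiling P = 21, quantity supplied = (21 − 9.3)/6.24 = 1.875.
Willingness to pay at Q' = 1.875: 57 − 7.375·1.875 = 43.1719.
ΔQ = 3.5035 − 1.875 = 1.6285; wedge = 43.1719 − 21 = 22.1719.
Welfare loss = ½ × 1.6285 × 22.1719 = 18.05.

18.05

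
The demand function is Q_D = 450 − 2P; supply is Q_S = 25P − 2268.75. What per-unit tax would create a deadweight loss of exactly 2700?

In inverse form: demand P = 225 − 0.5Q, supply P = 90.75 + 0.04Q.
Competitive equilibrium: 225 − 0.5Q = 90.75 + 0.04Q → Q* = 248.6111, P* = 100.6944.
A tax t gives ΔQ = t/0.54 and wedge t, so DWL = t²/1.08.
t²/1.08 = 2700 → t² = 2916 → t = 54.

54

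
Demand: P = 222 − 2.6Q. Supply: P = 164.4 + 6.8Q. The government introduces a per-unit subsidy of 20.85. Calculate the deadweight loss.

23.12

Competitive equilibrium: 222 − 2.6Q = 164.4 + 6.8Q → Q* = 6.1277, P* = 206.0681.
The subsidy lowers effective supply by 20.85: P = 143.55 + 6.8Q.
New quantity: 222 − 2.6Q = 143.55 + 6.8Q → Q' = 8.3457.
Overproduction ΔQ = 8.3457 − 6.1277 = 2.218; wedge = subsidy = 20.85.
The triangle = ½ × 2.218 × 20.85 = 23.12.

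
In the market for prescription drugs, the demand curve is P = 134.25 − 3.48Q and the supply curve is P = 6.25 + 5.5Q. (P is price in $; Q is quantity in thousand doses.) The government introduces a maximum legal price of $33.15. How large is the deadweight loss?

$393.62 thousand

Competitive equilibrium: 134.25 − 3.48Q = 6.25 + 5.5Q → Q* = 14.2539, P* = 84.6464.
At the ceiling P = 33.15, quantity supplied = (33.15 − 6.25)/5.5 = 4.8909.
Willingness to pay at Q' = 4.8909: 134.25 − 3.48·4.8909 = 117.2297.
ΔQ = 14.2539 − 4.8909 = 9.363; wedge = 117.2297 − 33.15 = 84.0797.
DWL = ½ × 9.363 × 84.0797 = $393.62 thousand.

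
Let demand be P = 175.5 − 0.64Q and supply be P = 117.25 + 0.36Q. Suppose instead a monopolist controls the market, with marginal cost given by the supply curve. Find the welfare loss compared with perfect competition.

Competitive equilibrium: 175.5 − 0.64Q = 117.25 + 0.36Q → Q* = 58.25, P* = 138.22.
Marginal revenue: MR = 175.5 − 1.28Q. Set MR = MC: 175.5 − 1.28Q = 117.25 + 0.36Q → Q_m = 35.5183.
Price P_m = 175.5 − 0.64·35.5183 = 152.7683; MC(Q_m) = 117.25 + 0.36·35.5183 = 130.0366.
Competitive Q* = 58.25, so ΔQ = 22.7317; wedge = 152.7683 − 130.0366 = 22.7317.
DWL = ½ × 22.7317 × 22.7317 = 258.37.

258.37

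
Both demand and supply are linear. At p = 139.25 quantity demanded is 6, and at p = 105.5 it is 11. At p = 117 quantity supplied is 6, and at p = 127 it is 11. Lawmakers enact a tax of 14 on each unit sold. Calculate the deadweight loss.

Demand slope = (105.5 − 139.25)/(11 − 6) = −6.75, so p = 179.75 − 6.75q.
Supply slope = (127 − 117)/(11 − 6) = 2, so p = 105 + 2q.
Competitive equilibrium: 179.75 − 6.75q = 105 + 2q → q* = 8.5429, p* = 122.0857.
With the tax, the buyer price exceeds the seller price by 14: (179.75 − 6.75q) − (105 + 2q) = 14 → q' = 6.9429.
Δq = 8.5429 − 6.9429 = 1.6; the wedge equals the tax, 14.
Deadweight loss = ½ × 1.6 × 14 = 11.20.

11.20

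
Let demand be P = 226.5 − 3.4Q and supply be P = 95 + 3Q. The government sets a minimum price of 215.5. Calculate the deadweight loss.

959.01

Competitive equilibrium: 226.5 − 3.4Q = 95 + 3Q → Q* = 20.5469, P* = 156.6406.
At the floor P = 215.5, quantity demanded = (226.5 − 215.5)/3.4 = 3.2353.
Sellers' marginal cost at Q' = 3.2353: 95 + 3·3.2353 = 104.7059.
ΔQ = 20.5469 − 3.2353 = 17.3116; wedge = 215.5 − 104.7059 = 110.7941.
The triangle = ½ × 17.3116 × 110.7941 = 959.01.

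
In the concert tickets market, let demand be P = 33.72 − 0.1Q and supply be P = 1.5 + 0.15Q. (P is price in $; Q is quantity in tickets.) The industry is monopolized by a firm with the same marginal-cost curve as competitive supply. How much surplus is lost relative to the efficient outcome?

$169.49

Competitive equilibrium: 33.72 − 0.1Q = 1.5 + 0.15Q → Q* = 128.88, P* = 20.832.
Marginal revenue: MR = 33.72 − 0.2Q. Set MR = MC: 33.72 − 0.2Q = 1.5 + 0.15Q → Q_m = 92.0571.
Price P_m = 33.72 − 0.1·92.0571 = 24.5143; MC(Q_m) = 1.5 + 0.15·92.0571 = 15.3086.
Competitive Q* = 128.88, so ΔQ = 36.8229; wedge = 24.5143 − 15.3086 = 9.2057.
Deadweight loss = ½ × 36.8229 × 9.2057 = $169.49.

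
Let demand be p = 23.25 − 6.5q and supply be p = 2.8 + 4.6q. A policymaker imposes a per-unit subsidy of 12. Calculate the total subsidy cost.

35.08

Competitive equilibrium: 23.25 − 6.5q = 2.8 + 4.6q → q* = 1.8423, p* = 11.2748.
The subsidy lowers effective supply by 12: p = 4.6q − 9.2.
New quantity: 23.25 − 6.5q = 4.6q − 9.2 → q' = 2.9234.
Total subsidy cost = 12 × 2.9234 = 35.08.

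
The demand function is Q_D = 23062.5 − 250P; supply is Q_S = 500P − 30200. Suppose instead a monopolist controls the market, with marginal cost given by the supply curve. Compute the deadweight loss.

In inverse form: demand P = 92.25 − 0.004Q, supply P = 60.4 + 0.002Q.
Competitive equilibrium: 92.25 − 0.004Q = 60.4 + 0.002Q → Q* = 5308.3333, P* = 71.0167.
Marginal revenue: MR = 92.25 − 0.008Q. Set MR = MC: 92.25 − 0.008Q = 60.4 + 0.002Q → Q_m = 3185.
Price P_m = 92.25 − 0.004·3185 = 79.51; MC(Q_m) = 60.4 + 0.002·3185 = 66.77.
Competitive Q* = 5308.3333, so ΔQ = 2123.3333; wedge = 79.51 − 66.77 = 12.74.
DWL = ½ × 2123.3333 × 12.74 = 13525.63.

13525.63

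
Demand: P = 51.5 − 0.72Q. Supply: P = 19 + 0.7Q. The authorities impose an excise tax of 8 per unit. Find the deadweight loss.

Competitive equilibrium: 51.5 − 0.72Q = 19 + 0.7Q → Q* = 22.8873, P* = 35.0211.
With the tax, the buyer price exceeds the seller price by 8: (51.5 − 0.72Q) − (19 + 0.7Q) = 8 → Q' = 17.2535.
ΔQ = 22.8873 − 17.2535 = 5.6338; the wedge equals the tax, 8.
Deadweight loss = ½ × 5.6338 × 8 = 22.54.

22.54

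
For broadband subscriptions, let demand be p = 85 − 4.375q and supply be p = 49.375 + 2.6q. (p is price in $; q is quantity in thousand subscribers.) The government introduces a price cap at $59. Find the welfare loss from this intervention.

Competitive equilibrium: 85 − 4.375q = 49.375 + 2.6q → q* = 5.1075, p* = 62.6546.
At the ceiling p = 59, quantity supplied = (59 − 49.375)/2.6 = 3.7019.
Willingness to pay at q' = 3.7019: 85 − 4.375·3.7019 = 68.8042.
Δq = 5.1075 − 3.7019 = 1.4056; wedge = 68.8042 − 59 = 9.8042.
DWL = ½ × 1.4056 × 9.8042 = $6.89 thousand.

$6.89 thousand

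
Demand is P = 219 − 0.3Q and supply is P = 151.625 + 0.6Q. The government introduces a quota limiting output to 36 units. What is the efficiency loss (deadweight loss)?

679.58

Competitive equilibrium: 219 − 0.3Q = 151.625 + 0.6Q → Q* = 74.8611, P* = 196.5417.
At Q = 36: demand price = 219 − 0.3·36 = 208.2; supply price = 151.625 + 0.6·36 = 173.225.
ΔQ = 74.8611 − 36 = 38.8611; wedge = 208.2 − 173.225 = 34.975.
Welfare loss = ½ × 38.8611 × 34.975 = 679.58.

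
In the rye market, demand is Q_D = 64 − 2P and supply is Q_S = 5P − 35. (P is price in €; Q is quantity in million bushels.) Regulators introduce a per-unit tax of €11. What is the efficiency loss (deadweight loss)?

€86.43 million

In inverse form: demand P = 32 − 0.5Q, supply P = 7 + 0.2Q.
Competitive equilibrium: 32 − 0.5Q = 7 + 0.2Q → Q* = 35.7143, P* = 14.1429.
With the tax, the buyer price exceeds the seller price by 11: (32 − 0.5Q) − (7 + 0.2Q) = 11 → Q' = 20.
ΔQ = 35.7143 − 20 = 15.7143; the wedge equals the tax, 11.
Welfare loss = ½ × 15.7143 × 11 = €86.43 million.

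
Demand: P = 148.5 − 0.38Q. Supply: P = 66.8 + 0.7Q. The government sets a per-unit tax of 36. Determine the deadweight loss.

Competitive equilibrium: 148.5 − 0.38Q = 66.8 + 0.7Q → Q* = 75.6481, P* = 119.7537.
With the tax, the buyer price exceeds the seller price by 36: (148.5 − 0.38Q) − (66.8 + 0.7Q) = 36 → Q' = 42.3148.
ΔQ = 75.6481 − 42.3148 = 33.3333; the wedge equals the tax, 36.
DWL = ½ × 33.3333 × 36 = 600.

600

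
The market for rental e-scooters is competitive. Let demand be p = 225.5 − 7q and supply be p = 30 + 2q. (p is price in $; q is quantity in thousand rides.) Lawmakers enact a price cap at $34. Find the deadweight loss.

$1750.35 thousand

Competitive equilibrium: 225.5 − 7q = 30 + 2q → q* = 21.7222, p* = 73.4444.
At the ceiling p = 34, quantity supplied = (34 − 30)/2 = 2.
Willingness to pay at q' = 2: 225.5 − 7·2 = 211.5.
Δq = 21.7222 − 2 = 19.7222; wedge = 211.5 − 34 = 177.5.
Deadweight loss = ½ × 19.7222 × 177.5 = $1750.35 thousand.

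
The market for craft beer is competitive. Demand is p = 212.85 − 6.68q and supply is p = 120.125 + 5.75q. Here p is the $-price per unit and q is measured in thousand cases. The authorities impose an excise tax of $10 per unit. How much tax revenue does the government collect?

$66.55 thousand

Competitive equilibrium: 212.85 − 6.68q = 120.125 + 5.75q → q* = 7.4598, p* = 163.0187.
With the tax, the buyer price exceeds the seller price by 10: (212.85 − 6.68q) − (120.125 + 5.75q) = 10 → q' = 6.6553.
Tax revenue = 10 × 6.6553 = $66.55 thousand.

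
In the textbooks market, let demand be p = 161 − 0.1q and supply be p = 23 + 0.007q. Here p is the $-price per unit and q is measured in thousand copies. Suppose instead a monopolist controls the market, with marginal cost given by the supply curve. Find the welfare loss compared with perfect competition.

Competitive equilibrium: 161 − 0.1q = 23 + 0.007q → q* = 1289.71963, p* = 32.02804.
Marginal revenue: MR = 161 − 0.2q. Set MR = MC: 161 − 0.2q = 23 + 0.007q → q_m = 666.66667.
Price p_m = 161 − 0.1·666.66667 = 94.33333; MC(q_m) = 23 + 0.007·666.66667 = 27.66667.
Competitive q* = 1289.71963, so Δq = 623.05296; wedge = 94.33333 − 27.66667 = 66.66666.
Welfare loss = ½ × 623.05296 × 66.66666 = $20768.43 thousand.

$20768.43 thousand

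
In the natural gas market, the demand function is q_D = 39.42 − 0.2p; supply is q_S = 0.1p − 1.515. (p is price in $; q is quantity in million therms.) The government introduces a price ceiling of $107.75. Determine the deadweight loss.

$61.78 million

In inverse form: demand p = 197.1 − 5q, supply p = 15.15 + 10q.
Competitive equilibrium: 197.1 − 5q = 15.15 + 10q → q* = 12.13, p* = 136.45.
At the ceiling p = 107.75, quantity supplied = (107.75 − 15.15)/10 = 9.26.
Willingness to pay at q' = 9.26: 197.1 − 5·9.26 = 150.8.
Δq = 12.13 − 9.26 = 2.87; wedge = 150.8 − 107.75 = 43.05.
Welfare loss = ½ × 2.87 × 43.05 = $61.78 million.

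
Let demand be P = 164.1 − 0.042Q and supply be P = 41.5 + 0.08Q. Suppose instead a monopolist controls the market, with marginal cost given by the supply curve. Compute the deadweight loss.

4040.19

Competitive equilibrium: 164.1 − 0.042Q = 41.5 + 0.08Q → Q* = 1004.91803, P* = 121.89344.
Marginal revenue: MR = 164.1 − 0.084Q. Set MR = MC: 164.1 − 0.084Q = 41.5 + 0.08Q → Q_m = 747.56098.
Price P_m = 164.1 − 0.042·747.56098 = 132.70244; MC(Q_m) = 41.5 + 0.08·747.56098 = 101.30488.
Competitive Q* = 1004.91803, so ΔQ = 257.35705; wedge = 132.70244 − 101.30488 = 31.39756.
Welfare loss = ½ × 257.35705 × 31.39756 = 4040.19.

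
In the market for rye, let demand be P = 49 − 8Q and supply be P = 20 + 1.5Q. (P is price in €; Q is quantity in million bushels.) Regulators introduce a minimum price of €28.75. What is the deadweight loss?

Competitive equilibrium: 49 − 8Q = 20 + 1.5Q → Q* = 3.0526, P* = 24.5789.
At the floor P = 28.75, quantity demanded = (49 − 28.75)/8 = 2.5313.
Sellers' marginal cost at Q' = 2.5313: 20 + 1.5·2.5313 = 23.797.
ΔQ = 3.0526 − 2.5313 = 0.5213; wedge = 28.75 − 23.797 = 4.953.
Deadweight loss = ½ × 0.5213 × 4.953 = €1.29 million.

€1.29 million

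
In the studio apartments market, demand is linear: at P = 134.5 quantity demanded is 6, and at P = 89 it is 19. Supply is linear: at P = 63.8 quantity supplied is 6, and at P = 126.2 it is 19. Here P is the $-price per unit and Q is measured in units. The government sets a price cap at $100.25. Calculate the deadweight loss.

$3.55

Demand slope = (89 − 134.5)/(19 − 6) = −3.5, so P = 155.5 − 3.5Q.
Supply slope = (126.2 − 63.8)/(19 − 6) = 4.8, so P = 35 + 4.8Q.
Competitive equilibrium: 155.5 − 3.5Q = 35 + 4.8Q → Q* = 14.5181, P* = 104.6867.
At the ceiling P = 100.25, quantity supplied = (100.25 − 35)/4.8 = 13.5938.
Willingness to pay at Q' = 13.5938: 155.5 − 3.5·13.5938 = 107.9217.
ΔQ = 14.5181 − 13.5938 = 0.9243; wedge = 107.9217 − 100.25 = 7.6717.
Deadweight loss = ½ × 0.9243 × 7.6717 = $3.55.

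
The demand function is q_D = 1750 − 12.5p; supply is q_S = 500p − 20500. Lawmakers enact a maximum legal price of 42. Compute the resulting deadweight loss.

20512.20

In inverse form: demand p = 140 − 0.08q, supply p = 41 + 0.002q.
Competitive equilibrium: 140 − 0.08q = 41 + 0.002q → q* = 1207.3171, p* = 43.4146.
At the ceiling p = 42, quantity supplied = (42 − 41)/0.002 = 500.
Willingness to pay at q' = 500: 140 − 0.08·500 = 100.
Δq = 1207.3171 − 500 = 707.3171; wedge = 100 − 42 = 58.
Deadweight loss = ½ × 707.3171 × 58 = 20512.20.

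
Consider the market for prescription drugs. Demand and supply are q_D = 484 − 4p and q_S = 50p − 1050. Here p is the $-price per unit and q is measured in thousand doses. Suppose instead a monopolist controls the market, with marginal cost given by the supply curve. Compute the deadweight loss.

$4280.35 thousand

In inverse form: demand p = 121 − 0.25q, supply p = 21 + 0.02q.
Competitive equilibrium: 121 − 0.25q = 21 + 0.02q → q* = 370.3704, p* = 28.4074.
Marginal revenue: MR = 121 − 0.5q. Set MR = MC: 121 − 0.5q = 21 + 0.02q → q_m = 192.3077.
Price p_m = 121 − 0.25·192.3077 = 72.9231; MC(q_m) = 21 + 0.02·192.3077 = 24.8462.
Competitive q* = 370.3704, so Δq = 178.0627; wedge = 72.9231 − 24.8462 = 48.0769.
Welfare loss = ½ × 178.0627 × 48.0769 = $4280.35 thousand.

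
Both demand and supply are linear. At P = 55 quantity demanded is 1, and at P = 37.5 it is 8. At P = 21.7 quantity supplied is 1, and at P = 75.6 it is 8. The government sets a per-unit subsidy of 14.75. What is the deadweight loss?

10.66

Demand slope = (37.5 − 55)/(8 − 1) = −2.5, so P = 57.5 − 2.5Q.
Supply slope = (75.6 − 21.7)/(8 − 1) = 7.7, so P = 14 + 7.7Q.
Competitive equilibrium: 57.5 − 2.5Q = 14 + 7.7Q → Q* = 4.2647, P* = 46.8382.
The subsidy lowers effective supply by 14.75: P = 7.7Q − 0.75.
New quantity: 57.5 − 2.5Q = 7.7Q − 0.75 → Q' = 5.7108.
Overproduction ΔQ = 5.7108 − 4.2647 = 1.4461; wedge = subsidy = 14.75.
Deadweight loss = ½ × 1.4461 × 14.75 = 10.66.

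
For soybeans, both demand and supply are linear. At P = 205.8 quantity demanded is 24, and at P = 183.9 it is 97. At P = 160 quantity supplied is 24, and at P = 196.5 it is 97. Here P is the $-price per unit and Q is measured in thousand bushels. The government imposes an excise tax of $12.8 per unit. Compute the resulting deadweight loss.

Demand slope = (183.9 − 205.8)/(97 − 24) = −0.3, so P = 213 − 0.3Q.
Supply slope = (196.5 − 160)/(97 − 24) = 0.5, so P = 148 + 0.5Q.
Competitive equilibrium: 213 − 0.3Q = 148 + 0.5Q → Q* = 81.25, P* = 188.625.
With the tax, the buyer price exceeds the seller price by 12.8: (213 − 0.3Q) − (148 + 0.5Q) = 12.8 → Q' = 65.25.
ΔQ = 81.25 − 65.25 = 16; the wedge equals the tax, 12.8.
Deadweight loss = ½ × 16 × 12.8 = $102.40 thousand.

$102.40 thousand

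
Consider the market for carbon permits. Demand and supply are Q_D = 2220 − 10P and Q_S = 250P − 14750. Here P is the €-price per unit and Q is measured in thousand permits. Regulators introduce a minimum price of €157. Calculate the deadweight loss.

In inverse form: demand P = 222 − 0.1Q, supply P = 59 + 0.004Q.
Competitive equilibrium: 222 − 0.1Q = 59 + 0.004Q → Q* = 1567.3077, P* = 65.2692.
At the floor P = 157, quantity demanded = (222 − 157)/0.1 = 650.
Sellers' marginal cost at Q' = 650: 59 + 0.004·650 = 61.6.
ΔQ = 1567.3077 − 650 = 917.3077; wedge = 157 − 61.6 = 95.4.
Welfare loss = ½ × 917.3077 × 95.4 = €43755.58 thousand.

€43755.58 thousand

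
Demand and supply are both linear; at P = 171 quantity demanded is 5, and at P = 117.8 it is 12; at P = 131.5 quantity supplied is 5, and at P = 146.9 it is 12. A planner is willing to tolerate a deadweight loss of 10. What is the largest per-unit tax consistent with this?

14

Demand slope = (117.8 − 171)/(12 − 5) = −7.6, so P = 209 − 7.6Q.
Supply slope = (146.9 − 131.5)/(12 − 5) = 2.2, so P = 120.5 + 2.2Q.
Competitive equilibrium: 209 − 7.6Q = 120.5 + 2.2Q → Q* = 9.0306, P* = 140.3673.
A tax t gives ΔQ = t/9.8 and wedge t, so DWL = t²/19.6.
t²/19.6 = 10 → t² = 196 → t = 14.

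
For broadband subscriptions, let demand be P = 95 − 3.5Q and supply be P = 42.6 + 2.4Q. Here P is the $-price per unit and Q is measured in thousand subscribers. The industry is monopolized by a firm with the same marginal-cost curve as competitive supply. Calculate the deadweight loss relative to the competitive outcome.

$32.26 thousand

Competitive equilibrium: 95 − 3.5Q = 42.6 + 2.4Q → Q* = 8.8814, P* = 63.9153.
Marginal revenue: MR = 95 − 7Q. Set MR = MC: 95 − 7Q = 42.6 + 2.4Q → Q_m = 5.5745.
Price P_m = 95 − 3.5·5.5745 = 75.4893; MC(Q_m) = 42.6 + 2.4·5.5745 = 55.9788.
Competitive Q* = 8.8814, so ΔQ = 3.3069; wedge = 75.4893 − 55.9788 = 19.5105.
Deadweight loss = ½ × 3.3069 × 19.5105 = $32.26 thousand.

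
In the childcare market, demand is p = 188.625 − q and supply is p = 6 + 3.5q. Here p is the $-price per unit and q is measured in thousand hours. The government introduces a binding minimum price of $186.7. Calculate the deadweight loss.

$3362.55 thousand

Competitive equilibrium: 188.625 − q = 6 + 3.5q → q* = 40.5833, p* = 148.0417.
At the floor p = 186.7, quantity demanded = (188.625 − 186.7)/1 = 1.925.
Sellers' marginal cost at q' = 1.925: 6 + 3.5·1.925 = 12.7375.
Δq = 40.5833 − 1.925 = 38.6583; wedge = 186.7 − 12.7375 = 173.9625.
The triangle = ½ × 38.6583 × 173.9625 = $3362.55 thousand.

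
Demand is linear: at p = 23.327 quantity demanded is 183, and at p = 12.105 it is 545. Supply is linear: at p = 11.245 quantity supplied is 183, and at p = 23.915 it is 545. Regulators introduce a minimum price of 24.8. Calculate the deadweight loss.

1754.47

Demand slope = (12.105 − 23.327)/(545 − 183) = −0.031, so p = 29 − 0.031q.
Supply slope = (23.915 − 11.245)/(545 − 183) = 0.035, so p = 4.84 + 0.035q.
Competitive equilibrium: 29 − 0.031q = 4.84 + 0.035q → q* = 366.0606, p* = 17.6521.
At the floor p = 24.8, quantity demanded = (29 − 24.8)/0.031 = 135.4839.
Sellers' marginal cost at q' = 135.4839: 4.84 + 0.035·135.4839 = 9.5819.
Δq = 366.0606 − 135.4839 = 230.5767; wedge = 24.8 − 9.5819 = 15.2181.
Deadweight loss = ½ × 230.5767 × 15.2181 = 1754.47.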